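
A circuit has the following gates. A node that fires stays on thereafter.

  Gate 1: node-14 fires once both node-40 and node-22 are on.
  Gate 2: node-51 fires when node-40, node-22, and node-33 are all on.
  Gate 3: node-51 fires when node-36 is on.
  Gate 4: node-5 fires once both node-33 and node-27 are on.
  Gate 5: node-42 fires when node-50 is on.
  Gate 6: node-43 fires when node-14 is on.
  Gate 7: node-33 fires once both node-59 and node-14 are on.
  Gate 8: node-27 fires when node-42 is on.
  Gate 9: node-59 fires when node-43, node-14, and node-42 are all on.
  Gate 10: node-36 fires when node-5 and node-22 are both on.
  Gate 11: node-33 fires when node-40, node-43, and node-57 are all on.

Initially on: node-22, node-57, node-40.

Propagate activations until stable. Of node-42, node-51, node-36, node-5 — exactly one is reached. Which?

node-51

Gate 1: node-40 and node-22 on → node-14 on.
node-14 is on, so node-43 fires (Gate 6).
Gate 11: node-40, node-43, and node-57 on → node-33 on.
node-40, node-22, and node-33 are on, so node-51 fires (Gate 2).
node-5 would need node-33 and node-27 (Gate 4), but node-27 never turns on. node-42 would need node-50 (Gate 5), but node-50 never turns on. node-36 would need node-5 and node-22 (Gate 10), but node-5 never turns on.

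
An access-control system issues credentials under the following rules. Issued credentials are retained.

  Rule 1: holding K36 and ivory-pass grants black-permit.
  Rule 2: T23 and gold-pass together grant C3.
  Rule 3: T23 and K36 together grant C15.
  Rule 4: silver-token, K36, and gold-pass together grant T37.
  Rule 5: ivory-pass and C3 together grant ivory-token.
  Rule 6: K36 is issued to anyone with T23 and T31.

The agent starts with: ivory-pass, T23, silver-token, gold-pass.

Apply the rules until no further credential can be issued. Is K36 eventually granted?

K36 would need T23 and T31 (Rule 6), but T31 is never granted.

No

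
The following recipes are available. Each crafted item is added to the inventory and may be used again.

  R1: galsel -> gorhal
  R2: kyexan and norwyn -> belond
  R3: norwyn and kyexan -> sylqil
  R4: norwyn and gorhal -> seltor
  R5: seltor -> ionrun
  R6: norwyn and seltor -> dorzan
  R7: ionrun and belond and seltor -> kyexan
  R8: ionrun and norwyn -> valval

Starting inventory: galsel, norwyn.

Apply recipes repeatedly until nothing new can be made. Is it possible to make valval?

galsel -> gorhal (R1).
norwyn and gorhal -> seltor (R4).
Using R5, seltor makes ionrun.
ionrun and norwyn -> valval (R8).

Yes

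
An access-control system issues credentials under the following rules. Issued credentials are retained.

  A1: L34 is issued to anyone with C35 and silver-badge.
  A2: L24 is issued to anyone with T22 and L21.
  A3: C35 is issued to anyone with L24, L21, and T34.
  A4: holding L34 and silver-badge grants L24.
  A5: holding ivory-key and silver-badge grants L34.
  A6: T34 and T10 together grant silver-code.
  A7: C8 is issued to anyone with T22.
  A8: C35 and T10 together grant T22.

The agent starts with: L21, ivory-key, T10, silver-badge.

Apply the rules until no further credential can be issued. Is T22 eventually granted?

No

T22 would need C35 and T10 (A8), but C35 is never granted.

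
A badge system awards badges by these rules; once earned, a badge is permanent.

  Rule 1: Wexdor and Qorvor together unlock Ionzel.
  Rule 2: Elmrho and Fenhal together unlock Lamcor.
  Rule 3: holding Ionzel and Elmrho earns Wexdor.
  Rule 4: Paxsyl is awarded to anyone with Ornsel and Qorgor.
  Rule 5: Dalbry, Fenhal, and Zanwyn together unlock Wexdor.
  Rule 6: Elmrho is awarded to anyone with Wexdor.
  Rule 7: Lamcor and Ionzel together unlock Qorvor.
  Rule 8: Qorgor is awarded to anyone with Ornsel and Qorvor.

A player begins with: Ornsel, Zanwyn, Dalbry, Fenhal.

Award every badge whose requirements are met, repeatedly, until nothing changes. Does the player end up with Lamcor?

Yes

With Dalbry, Fenhal, and Zanwyn, Wexdor is earned (Rule 5).
With Wexdor, Elmrho is earned (Rule 6).
With Elmrho and Fenhal, Lamcor is earned (Rule 2).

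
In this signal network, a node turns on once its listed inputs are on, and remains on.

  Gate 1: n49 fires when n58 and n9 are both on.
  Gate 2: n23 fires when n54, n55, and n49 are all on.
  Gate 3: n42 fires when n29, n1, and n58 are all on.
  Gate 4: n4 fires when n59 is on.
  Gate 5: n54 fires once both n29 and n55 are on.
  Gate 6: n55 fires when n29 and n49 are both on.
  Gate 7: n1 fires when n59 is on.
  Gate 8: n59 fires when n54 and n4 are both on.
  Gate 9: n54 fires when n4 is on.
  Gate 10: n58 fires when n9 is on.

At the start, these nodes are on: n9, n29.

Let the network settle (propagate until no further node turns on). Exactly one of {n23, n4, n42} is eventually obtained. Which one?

n9 is on, so n58 fires (Gate 10).
Gate 1: n58 and n9 on → n49 on.
n29 and n49 are on, so n55 fires (Gate 6).
n29 and n55 are on, so n54 fires (Gate 5).
Gate 2: n54, n55, and n49 on → n23 on.
n42 would need n29, n1, and n58 (Gate 3), but n1 never turns on. n4 would need n59 (Gate 4), but n59 never turns on.

n23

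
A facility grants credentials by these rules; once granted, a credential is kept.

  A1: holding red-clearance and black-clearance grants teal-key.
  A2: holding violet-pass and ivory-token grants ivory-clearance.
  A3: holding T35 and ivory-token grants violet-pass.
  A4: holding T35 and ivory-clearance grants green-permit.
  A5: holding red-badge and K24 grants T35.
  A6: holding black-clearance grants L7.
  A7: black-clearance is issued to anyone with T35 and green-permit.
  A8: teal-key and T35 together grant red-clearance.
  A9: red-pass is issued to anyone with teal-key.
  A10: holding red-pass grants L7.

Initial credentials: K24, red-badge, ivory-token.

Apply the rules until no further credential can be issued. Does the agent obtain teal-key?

No

teal-key would need red-clearance and black-clearance (A1), but red-clearance is never granted.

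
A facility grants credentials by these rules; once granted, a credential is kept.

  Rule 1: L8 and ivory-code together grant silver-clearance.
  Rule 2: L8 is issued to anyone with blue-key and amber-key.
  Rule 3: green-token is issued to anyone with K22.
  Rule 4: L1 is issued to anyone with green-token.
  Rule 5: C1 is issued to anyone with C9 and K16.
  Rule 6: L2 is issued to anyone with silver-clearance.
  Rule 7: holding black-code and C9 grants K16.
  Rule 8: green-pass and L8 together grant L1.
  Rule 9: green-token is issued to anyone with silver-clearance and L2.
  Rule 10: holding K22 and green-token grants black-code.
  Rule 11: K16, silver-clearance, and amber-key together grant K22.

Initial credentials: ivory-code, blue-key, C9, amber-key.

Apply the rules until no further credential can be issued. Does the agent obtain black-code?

black-code would need K22 and green-token (Rule 10), but K22 is never granted.

No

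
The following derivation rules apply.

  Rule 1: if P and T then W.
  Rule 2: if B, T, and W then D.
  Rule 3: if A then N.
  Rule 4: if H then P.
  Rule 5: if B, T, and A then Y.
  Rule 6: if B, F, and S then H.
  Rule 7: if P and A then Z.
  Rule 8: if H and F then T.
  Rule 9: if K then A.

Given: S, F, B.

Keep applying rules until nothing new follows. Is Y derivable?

Y would need B, T, and A (Rule 5), but A is never established.

No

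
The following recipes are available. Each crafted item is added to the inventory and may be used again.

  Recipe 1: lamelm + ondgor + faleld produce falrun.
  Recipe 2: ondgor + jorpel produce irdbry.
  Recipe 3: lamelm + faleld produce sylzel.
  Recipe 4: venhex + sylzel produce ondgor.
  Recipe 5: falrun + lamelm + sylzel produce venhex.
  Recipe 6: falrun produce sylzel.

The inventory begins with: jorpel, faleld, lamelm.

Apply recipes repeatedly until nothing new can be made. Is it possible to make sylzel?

lamelm + faleld → sylzel (Recipe 3).

Yes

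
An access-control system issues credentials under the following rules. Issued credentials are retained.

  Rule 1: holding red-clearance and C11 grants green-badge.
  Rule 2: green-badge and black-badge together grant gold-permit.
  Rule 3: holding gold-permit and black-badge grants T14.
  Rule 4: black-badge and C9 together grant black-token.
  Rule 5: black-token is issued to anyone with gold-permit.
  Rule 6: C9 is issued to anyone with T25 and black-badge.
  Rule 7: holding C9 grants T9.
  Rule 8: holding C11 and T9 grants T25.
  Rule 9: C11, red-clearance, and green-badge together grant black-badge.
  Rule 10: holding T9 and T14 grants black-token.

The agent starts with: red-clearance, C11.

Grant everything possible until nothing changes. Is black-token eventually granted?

Holding red-clearance and C11 grants green-badge (Rule 1).
Holding C11, red-clearance, and green-badge grants black-badge (Rule 9).
Holding green-badge and black-badge grants gold-permit (Rule 2).
Holding gold-permit grants black-token (Rule 5).

Yes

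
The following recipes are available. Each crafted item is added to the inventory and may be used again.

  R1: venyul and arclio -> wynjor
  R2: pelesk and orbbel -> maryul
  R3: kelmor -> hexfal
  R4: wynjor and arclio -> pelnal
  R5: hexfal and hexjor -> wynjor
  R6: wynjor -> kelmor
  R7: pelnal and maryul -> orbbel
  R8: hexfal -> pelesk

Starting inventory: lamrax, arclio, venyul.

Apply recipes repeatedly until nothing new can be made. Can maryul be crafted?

maryul would need pelesk and orbbel (R2), but orbbel is never obtained.

No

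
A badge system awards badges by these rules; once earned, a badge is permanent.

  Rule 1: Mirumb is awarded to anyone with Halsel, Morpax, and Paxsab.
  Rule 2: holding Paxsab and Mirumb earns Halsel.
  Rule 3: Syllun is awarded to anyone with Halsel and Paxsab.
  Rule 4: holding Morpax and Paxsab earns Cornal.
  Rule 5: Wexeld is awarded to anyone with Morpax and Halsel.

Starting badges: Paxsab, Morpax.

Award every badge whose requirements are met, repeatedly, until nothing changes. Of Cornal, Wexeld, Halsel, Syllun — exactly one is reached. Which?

Cornal

With Morpax and Paxsab, Cornal is earned (Rule 4).
Wexeld would need Morpax and Halsel (Rule 5), but Halsel is never earned. Halsel would need Paxsab and Mirumb (Rule 2), but Mirumb is never earned. Syllun would need Halsel and Paxsab (Rule 3), but Halsel is never earned.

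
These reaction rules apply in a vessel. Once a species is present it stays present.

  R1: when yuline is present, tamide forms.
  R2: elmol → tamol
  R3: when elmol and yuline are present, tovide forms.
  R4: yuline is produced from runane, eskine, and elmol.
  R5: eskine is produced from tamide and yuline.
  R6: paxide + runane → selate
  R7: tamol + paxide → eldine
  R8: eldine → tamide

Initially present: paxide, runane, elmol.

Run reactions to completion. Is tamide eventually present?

Yes

elmol present → tamol forms (R2).
tamol and paxide present → eldine forms (R7).
eldine present → tamide forms (R8).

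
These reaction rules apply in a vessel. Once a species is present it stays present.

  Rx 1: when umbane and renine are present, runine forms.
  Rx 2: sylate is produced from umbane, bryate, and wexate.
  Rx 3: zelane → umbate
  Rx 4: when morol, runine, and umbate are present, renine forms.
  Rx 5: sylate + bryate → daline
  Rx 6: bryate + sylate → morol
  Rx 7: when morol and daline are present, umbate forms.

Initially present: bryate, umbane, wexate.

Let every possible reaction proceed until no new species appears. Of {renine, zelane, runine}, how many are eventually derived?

0

renine would need morol, runine, and umbate (Rx 4), but runine never forms.
No rule produces zelane, and it is not given.
runine would need umbane and renine (Rx 1), but renine never forms.
None of the 3 are reached.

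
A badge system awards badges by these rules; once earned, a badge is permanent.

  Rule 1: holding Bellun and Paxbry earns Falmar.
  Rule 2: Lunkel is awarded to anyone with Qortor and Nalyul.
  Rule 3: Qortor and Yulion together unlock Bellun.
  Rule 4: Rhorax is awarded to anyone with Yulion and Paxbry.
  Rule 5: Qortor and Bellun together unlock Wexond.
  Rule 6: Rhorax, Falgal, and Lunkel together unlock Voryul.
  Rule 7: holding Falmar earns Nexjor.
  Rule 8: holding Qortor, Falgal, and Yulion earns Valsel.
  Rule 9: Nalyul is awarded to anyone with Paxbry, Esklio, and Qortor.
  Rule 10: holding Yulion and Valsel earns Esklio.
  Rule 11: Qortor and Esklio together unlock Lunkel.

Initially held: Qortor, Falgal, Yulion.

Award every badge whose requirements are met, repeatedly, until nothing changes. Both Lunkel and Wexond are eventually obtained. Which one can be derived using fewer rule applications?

Wexond: With Qortor and Yulion, Bellun is earned (Rule 3). With Qortor and Bellun, Wexond is earned (Rule 5). [2 rule applications]
Lunkel: With Qortor, Falgal, and Yulion, Valsel is earned (Rule 8). With Yulion and Valsel, Esklio is earned (Rule 10). With Qortor and Esklio, Lunkel is earned (Rule 11). [3 rule applications]
Wexond needs fewer.

Wexond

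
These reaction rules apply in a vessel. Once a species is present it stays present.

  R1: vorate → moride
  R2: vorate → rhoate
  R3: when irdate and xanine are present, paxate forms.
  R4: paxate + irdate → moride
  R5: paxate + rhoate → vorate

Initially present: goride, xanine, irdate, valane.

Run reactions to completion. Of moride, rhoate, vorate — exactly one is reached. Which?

irdate and xanine present → paxate forms (R3).
paxate and irdate present → moride forms (R4).
rhoate would need vorate (R2), but vorate never forms. vorate would need paxate and rhoate (R5), but rhoate never forms.

moride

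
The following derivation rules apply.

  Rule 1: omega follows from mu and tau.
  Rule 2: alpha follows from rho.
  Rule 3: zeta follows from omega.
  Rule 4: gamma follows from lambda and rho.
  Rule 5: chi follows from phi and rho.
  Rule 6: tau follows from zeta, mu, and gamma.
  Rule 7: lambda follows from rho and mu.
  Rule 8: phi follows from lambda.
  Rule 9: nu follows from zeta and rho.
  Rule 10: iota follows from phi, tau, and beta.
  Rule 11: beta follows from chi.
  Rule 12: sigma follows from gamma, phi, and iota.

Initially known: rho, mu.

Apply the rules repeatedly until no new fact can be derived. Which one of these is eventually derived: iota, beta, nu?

From rho and mu, Rule 7 gives lambda.
lambda holds, so phi follows (Rule 8).
phi and rho hold, so chi follows (Rule 5).
From chi, Rule 11 gives beta.
iota would need phi, tau, and beta (Rule 10), but tau is never established. nu would need zeta and rho (Rule 9), but zeta is never established.

beta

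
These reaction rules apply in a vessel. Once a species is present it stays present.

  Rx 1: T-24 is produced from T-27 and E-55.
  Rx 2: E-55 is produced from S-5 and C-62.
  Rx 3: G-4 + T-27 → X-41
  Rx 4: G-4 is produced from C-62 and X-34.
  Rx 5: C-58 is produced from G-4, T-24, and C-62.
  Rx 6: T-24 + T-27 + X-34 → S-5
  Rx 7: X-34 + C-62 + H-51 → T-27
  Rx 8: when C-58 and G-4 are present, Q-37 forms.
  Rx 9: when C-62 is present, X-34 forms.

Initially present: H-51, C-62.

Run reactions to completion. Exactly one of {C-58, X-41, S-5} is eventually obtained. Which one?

C-62 present → X-34 forms (Rx 9).
X-34, C-62, and H-51 present → T-27 forms (Rx 7).
C-62 and X-34 present → G-4 forms (Rx 4).
G-4 and T-27 present → X-41 forms (Rx 3).
C-58 would need G-4, T-24, and C-62 (Rx 5), but T-24 never forms. S-5 would need T-24, T-27, and X-34 (Rx 6), but T-24 never forms.

X-41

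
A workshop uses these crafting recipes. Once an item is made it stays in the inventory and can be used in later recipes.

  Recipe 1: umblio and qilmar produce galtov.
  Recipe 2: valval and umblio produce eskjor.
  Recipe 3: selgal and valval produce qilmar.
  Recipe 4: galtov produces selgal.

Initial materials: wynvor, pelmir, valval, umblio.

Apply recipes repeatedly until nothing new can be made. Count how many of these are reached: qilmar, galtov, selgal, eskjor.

valval and umblio → eskjor (Recipe 2).
qilmar would need selgal and valval (Recipe 3), but selgal is never obtained.
galtov would need umblio and qilmar (Recipe 1), but qilmar is never obtained.
selgal would need galtov (Recipe 4), but galtov is never obtained.
eskjor: reached.
Reached: eskjor — 1 of the 4.

1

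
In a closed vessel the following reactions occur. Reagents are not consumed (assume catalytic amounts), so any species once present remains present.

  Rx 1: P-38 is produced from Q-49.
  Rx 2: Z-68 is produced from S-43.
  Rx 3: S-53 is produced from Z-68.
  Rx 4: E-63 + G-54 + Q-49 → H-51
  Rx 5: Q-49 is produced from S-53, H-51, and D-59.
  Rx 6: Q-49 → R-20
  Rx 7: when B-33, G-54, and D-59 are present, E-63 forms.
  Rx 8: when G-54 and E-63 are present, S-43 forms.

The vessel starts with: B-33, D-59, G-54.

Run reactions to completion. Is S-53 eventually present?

Yes

B-33, G-54, and D-59 present → E-63 forms (Rx 7).
G-54 and E-63 present → S-43 forms (Rx 8).
S-43 present → Z-68 forms (Rx 2).
Z-68 present → S-53 forms (Rx 3).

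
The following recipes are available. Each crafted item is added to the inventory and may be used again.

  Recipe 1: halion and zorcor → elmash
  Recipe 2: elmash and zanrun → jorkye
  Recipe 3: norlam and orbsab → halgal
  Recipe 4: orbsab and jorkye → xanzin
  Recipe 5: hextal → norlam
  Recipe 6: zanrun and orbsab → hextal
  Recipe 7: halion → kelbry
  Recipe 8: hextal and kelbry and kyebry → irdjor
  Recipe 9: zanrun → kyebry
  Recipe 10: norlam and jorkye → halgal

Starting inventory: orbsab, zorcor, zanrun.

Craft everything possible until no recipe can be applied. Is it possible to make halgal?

Yes

Using Recipe 6, zanrun and orbsab make hextal.
hextal → norlam (Recipe 5).
Using Recipe 3, norlam and orbsab make halgal.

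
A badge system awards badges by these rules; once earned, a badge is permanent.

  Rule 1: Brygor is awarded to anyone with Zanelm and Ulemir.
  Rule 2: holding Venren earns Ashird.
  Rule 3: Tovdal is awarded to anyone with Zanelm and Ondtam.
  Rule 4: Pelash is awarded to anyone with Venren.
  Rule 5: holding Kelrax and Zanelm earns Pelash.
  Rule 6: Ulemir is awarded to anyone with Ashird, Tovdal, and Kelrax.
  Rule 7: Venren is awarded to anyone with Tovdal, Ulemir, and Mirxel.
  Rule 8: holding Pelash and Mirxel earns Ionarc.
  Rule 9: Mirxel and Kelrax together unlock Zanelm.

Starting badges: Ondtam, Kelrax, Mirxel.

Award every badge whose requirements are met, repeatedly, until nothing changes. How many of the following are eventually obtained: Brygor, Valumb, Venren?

0

Brygor would need Zanelm and Ulemir (Rule 1), but Ulemir is never earned.
No rule produces Valumb, and it is not given.
Venren would need Tovdal, Ulemir, and Mirxel (Rule 7), but Ulemir is never earned.
None of the 3 are reached.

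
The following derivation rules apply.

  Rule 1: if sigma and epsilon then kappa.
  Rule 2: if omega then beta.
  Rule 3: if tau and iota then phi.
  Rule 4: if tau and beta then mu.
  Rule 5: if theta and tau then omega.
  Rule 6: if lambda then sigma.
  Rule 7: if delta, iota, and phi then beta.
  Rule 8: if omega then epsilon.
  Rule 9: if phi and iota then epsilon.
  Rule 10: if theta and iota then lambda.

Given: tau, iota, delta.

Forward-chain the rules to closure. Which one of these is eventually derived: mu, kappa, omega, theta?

From tau and iota, Rule 3 gives phi.
delta, iota, and phi hold, so beta follows (Rule 7).
tau and beta hold, so mu follows (Rule 4).
No rule produces theta, and it is not given. kappa would need sigma and epsilon (Rule 1), but sigma is never established. omega would need theta and tau (Rule 5), but theta is never established.

mu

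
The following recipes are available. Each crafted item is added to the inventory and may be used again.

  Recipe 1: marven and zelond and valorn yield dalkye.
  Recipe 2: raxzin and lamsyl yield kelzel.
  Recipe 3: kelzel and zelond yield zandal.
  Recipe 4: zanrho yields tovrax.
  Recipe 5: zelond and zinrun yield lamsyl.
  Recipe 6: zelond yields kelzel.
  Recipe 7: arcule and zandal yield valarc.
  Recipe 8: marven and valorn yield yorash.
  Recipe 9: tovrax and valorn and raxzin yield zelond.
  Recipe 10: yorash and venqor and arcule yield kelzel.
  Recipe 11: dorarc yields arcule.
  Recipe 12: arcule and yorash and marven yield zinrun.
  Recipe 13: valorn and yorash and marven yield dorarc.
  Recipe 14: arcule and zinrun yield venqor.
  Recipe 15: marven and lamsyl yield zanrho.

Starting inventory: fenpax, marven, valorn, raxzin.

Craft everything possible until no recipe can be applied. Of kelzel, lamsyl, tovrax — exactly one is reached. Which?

Using Recipe 8, marven and valorn make yorash.
Using Recipe 13, valorn, yorash, and marven make dorarc.
Using Recipe 11, dorarc makes arcule.
arcule and yorash and marven → zinrun (Recipe 12).
arcule and zinrun → venqor (Recipe 14).
yorash and venqor and arcule → kelzel (Recipe 10).
lamsyl would need zelond and zinrun (Recipe 5), but zelond is never obtained. tovrax would need zanrho (Recipe 4), but zanrho is never obtained.

kelzel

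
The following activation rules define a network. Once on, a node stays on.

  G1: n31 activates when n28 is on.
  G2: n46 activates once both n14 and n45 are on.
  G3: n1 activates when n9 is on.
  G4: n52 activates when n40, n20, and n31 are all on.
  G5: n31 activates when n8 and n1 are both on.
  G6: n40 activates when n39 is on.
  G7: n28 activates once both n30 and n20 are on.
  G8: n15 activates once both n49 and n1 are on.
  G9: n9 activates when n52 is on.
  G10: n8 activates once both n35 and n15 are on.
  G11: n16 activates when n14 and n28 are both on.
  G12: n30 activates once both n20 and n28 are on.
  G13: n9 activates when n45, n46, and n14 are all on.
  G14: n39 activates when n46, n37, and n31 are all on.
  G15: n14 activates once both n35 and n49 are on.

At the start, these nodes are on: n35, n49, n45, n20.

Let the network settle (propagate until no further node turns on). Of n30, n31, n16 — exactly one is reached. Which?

n31

G15: n35 and n49 on → n14 on.
n14 and n45 are on, so n46 activates (G2).
n45, n46, and n14 are on, so n9 activates (G13).
n9 is on, so n1 activates (G3).
G8: n49 and n1 on → n15 on.
n35 and n15 are on, so n8 activates (G10).
G5: n8 and n1 on → n31 on.
n30 would need n20 and n28 (G12), but n28 never turns on. n16 would need n14 and n28 (G11), but n28 never turns on.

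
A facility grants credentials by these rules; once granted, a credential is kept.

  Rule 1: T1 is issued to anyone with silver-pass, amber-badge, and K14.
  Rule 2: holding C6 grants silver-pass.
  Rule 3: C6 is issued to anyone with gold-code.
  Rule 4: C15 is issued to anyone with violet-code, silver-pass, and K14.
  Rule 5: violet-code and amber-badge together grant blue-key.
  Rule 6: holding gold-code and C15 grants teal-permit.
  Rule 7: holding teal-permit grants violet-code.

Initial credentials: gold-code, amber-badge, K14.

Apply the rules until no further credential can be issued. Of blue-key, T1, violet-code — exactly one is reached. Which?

T1

Holding gold-code grants C6 (Rule 3).
Holding C6 grants silver-pass (Rule 2).
Holding silver-pass, amber-badge, and K14 grants T1 (Rule 1).
violet-code would need teal-permit (Rule 7), but teal-permit is never granted. blue-key would need violet-code and amber-badge (Rule 5), but violet-code is never granted.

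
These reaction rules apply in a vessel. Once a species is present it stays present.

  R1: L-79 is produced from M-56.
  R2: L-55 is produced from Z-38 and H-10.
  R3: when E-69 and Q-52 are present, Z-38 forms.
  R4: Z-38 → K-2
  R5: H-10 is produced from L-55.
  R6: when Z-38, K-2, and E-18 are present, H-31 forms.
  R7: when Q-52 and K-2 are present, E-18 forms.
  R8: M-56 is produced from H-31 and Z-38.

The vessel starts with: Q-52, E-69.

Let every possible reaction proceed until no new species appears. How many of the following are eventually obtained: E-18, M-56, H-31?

E-69 and Q-52 present → Z-38 forms (R3).
Z-38 present → K-2 forms (R4).
Q-52 and K-2 present → E-18 forms (R7).
Z-38, K-2, and E-18 present → H-31 forms (R6).
H-31 and Z-38 present → M-56 forms (R8).
E-18: reached.
M-56: reached.
H-31: reached.
All 3 are reached.

3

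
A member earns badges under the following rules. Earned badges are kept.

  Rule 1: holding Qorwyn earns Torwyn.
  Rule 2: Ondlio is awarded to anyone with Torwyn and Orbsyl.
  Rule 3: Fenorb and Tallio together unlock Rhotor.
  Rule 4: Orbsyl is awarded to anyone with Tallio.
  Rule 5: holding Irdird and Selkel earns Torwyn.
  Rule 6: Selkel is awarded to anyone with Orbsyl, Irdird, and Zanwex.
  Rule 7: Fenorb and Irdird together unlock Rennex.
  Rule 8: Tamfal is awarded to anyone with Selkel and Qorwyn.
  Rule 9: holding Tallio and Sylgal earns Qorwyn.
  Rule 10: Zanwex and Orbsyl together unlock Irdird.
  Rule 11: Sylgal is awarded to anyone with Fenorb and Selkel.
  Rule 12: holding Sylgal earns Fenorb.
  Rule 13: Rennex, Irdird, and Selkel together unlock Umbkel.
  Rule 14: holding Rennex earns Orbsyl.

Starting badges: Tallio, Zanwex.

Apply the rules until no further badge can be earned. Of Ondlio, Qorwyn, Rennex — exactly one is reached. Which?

Ondlio

With Tallio, Orbsyl is earned (Rule 4).
With Zanwex and Orbsyl, Irdird is earned (Rule 10).
With Orbsyl, Irdird, and Zanwex, Selkel is earned (Rule 6).
With Irdird and Selkel, Torwyn is earned (Rule 5).
With Torwyn and Orbsyl, Ondlio is earned (Rule 2).
Qorwyn would need Tallio and Sylgal (Rule 9), but Sylgal is never earned. Rennex would need Fenorb and Irdird (Rule 7), but Fenorb is never earned.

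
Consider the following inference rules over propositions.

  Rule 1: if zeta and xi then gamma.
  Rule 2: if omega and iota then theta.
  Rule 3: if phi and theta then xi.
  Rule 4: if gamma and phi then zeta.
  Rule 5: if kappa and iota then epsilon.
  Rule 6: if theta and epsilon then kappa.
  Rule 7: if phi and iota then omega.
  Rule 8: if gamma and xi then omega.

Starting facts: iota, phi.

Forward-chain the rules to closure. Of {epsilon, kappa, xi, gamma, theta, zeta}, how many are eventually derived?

From phi and iota, Rule 7 gives omega.
From omega and iota, Rule 2 gives theta.
phi and theta hold, so xi follows (Rule 3).
epsilon would need kappa and iota (Rule 5), but kappa is never established.
kappa would need theta and epsilon (Rule 6), but epsilon is never established.
xi: reached.
gamma would need zeta and xi (Rule 1), but zeta is never established.
theta: reached.
zeta would need gamma and phi (Rule 4), but gamma is never established.
Reached: xi and theta — 2 of the 6.

2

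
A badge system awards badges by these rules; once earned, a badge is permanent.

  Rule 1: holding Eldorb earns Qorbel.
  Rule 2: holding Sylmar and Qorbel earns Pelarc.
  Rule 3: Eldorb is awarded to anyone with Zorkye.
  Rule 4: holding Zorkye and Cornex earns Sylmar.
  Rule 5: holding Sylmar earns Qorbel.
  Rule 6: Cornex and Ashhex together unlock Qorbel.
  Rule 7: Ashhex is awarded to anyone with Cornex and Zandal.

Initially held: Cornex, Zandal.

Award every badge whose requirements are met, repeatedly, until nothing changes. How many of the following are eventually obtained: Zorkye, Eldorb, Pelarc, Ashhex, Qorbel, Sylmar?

With Cornex and Zandal, Ashhex is earned (Rule 7).
With Cornex and Ashhex, Qorbel is earned (Rule 6).
No rule produces Zorkye, and it is not given.
Eldorb would need Zorkye (Rule 3), but Zorkye is never earned.
Pelarc would need Sylmar and Qorbel (Rule 2), but Sylmar is never earned.
Ashhex: reached.
Qorbel: reached.
Sylmar would need Zorkye and Cornex (Rule 4), but Zorkye is never earned.
Reached: Ashhex and Qorbel — 2 of the 6.

2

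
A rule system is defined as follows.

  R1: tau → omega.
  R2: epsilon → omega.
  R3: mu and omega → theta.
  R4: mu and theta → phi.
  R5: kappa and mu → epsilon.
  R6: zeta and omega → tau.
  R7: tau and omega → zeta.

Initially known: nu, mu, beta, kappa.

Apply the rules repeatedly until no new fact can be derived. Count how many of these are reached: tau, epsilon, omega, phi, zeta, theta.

4

From kappa and mu, R5 gives epsilon.
epsilon holds, so omega follows (R2).
From mu and omega, R3 gives theta.
From mu and theta, R4 gives phi.
tau would need zeta and omega (R6), but zeta is never established.
epsilon: reached.
omega: reached.
phi: reached.
zeta would need tau and omega (R7), but tau is never established.
theta: reached.
Reached: epsilon, omega, phi, and theta — 4 of the 6.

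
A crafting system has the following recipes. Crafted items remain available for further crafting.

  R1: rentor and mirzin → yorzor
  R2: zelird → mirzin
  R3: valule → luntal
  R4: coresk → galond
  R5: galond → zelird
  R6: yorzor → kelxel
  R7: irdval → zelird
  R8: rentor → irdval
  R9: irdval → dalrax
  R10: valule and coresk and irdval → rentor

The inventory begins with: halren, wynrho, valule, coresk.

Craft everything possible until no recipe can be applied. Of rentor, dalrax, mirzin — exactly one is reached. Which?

Using R4, coresk makes galond.
galond → zelird (R5).
zelird → mirzin (R2).
dalrax would need irdval (R9), but irdval is never obtained. rentor would need valule, coresk, and irdval (R10), but irdval is never obtained.

mirzin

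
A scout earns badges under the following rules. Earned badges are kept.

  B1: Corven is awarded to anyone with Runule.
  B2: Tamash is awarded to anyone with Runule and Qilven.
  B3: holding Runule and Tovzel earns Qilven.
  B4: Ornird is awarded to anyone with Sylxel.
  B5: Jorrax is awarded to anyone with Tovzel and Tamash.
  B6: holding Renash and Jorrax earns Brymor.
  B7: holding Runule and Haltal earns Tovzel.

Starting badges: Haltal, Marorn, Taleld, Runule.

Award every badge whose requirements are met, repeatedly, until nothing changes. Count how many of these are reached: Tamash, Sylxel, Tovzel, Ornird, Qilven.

With Runule and Haltal, Tovzel is earned (B7).
With Runule and Tovzel, Qilven is earned (B3).
With Runule and Qilven, Tamash is earned (B2).
Tamash: reached.
No rule produces Sylxel, and it is not given.
Tovzel: reached.
Ornird would need Sylxel (B4), but Sylxel is never earned.
Qilven: reached.
Reached: Tamash, Tovzel, and Qilven — 3 of the 5.

3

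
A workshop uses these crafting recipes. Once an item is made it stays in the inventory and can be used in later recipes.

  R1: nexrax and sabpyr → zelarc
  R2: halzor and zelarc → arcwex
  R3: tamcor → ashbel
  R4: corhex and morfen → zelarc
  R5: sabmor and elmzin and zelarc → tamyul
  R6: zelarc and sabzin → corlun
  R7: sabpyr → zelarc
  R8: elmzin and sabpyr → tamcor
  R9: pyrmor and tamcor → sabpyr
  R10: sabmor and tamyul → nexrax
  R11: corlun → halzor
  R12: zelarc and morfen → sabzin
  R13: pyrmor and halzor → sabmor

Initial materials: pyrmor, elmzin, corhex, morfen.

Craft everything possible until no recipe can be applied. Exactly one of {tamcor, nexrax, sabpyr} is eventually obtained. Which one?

nexrax

Using R4, corhex and morfen make zelarc.
zelarc and morfen → sabzin (R12).
Using R6, zelarc and sabzin make corlun.
corlun → halzor (R11).
pyrmor and halzor → sabmor (R13).
sabmor and elmzin and zelarc → tamyul (R5).
Using R10, sabmor and tamyul make nexrax.
tamcor would need elmzin and sabpyr (R8), but sabpyr is never obtained. sabpyr would need pyrmor and tamcor (R9), but tamcor is never obtained.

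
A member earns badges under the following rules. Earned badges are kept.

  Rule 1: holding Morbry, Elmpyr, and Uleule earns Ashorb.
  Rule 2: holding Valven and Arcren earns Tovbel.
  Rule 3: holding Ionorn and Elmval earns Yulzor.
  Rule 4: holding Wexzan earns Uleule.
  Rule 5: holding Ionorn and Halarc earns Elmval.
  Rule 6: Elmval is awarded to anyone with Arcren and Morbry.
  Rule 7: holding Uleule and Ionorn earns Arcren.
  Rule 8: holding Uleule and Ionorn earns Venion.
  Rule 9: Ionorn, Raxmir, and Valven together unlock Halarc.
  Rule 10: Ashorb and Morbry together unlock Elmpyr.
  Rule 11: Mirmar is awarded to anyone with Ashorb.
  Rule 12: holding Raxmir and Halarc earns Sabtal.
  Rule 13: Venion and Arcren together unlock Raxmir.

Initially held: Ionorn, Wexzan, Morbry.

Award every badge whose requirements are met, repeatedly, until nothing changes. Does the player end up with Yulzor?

Yes

With Wexzan, Uleule is earned (Rule 4).
With Uleule and Ionorn, Arcren is earned (Rule 7).
With Arcren and Morbry, Elmval is earned (Rule 6).
With Ionorn and Elmval, Yulzor is earned (Rule 3).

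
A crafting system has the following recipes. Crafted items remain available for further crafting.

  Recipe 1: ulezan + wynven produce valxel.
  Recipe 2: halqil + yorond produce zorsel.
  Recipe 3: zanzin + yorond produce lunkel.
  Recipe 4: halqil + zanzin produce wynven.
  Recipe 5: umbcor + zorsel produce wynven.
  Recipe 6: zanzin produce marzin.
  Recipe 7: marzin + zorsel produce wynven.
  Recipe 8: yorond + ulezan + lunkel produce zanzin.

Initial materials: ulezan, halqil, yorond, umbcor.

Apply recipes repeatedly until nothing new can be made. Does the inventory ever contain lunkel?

No

lunkel would need zanzin and yorond (Recipe 3), but zanzin is never obtained.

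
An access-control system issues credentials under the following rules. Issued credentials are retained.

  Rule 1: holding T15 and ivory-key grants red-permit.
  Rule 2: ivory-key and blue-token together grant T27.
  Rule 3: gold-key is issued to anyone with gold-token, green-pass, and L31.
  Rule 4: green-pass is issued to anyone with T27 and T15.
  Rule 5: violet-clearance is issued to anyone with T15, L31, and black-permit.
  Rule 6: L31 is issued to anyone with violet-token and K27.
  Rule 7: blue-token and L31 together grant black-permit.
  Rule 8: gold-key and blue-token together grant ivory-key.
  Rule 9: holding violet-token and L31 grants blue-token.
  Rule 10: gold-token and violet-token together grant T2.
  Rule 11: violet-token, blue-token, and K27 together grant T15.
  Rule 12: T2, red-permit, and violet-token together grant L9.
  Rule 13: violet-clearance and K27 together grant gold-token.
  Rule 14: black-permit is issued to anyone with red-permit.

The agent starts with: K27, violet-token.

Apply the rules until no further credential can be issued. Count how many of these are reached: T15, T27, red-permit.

1

Holding violet-token and K27 grants L31 (Rule 6).
Holding violet-token and L31 grants blue-token (Rule 9).
Holding violet-token, blue-token, and K27 grants T15 (Rule 11).
T15: reached.
T27 would need ivory-key and blue-token (Rule 2), but ivory-key is never granted.
red-permit would need T15 and ivory-key (Rule 1), but ivory-key is never granted.
Reached: T15 — 1 of the 3.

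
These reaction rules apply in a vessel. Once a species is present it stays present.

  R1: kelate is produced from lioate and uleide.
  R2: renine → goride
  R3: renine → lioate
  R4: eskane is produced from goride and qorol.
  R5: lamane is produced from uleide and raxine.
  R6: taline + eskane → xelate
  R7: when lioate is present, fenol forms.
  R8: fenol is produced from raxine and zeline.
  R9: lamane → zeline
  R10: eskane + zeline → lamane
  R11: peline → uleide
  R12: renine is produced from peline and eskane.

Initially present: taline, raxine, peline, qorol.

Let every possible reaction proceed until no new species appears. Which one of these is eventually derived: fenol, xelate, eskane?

peline present → uleide forms (R11).
uleide and raxine present → lamane forms (R5).
lamane present → zeline forms (R9).
raxine and zeline present → fenol forms (R8).
xelate would need taline and eskane (R6), but eskane never forms. eskane would need goride and qorol (R4), but goride never forms.

fenol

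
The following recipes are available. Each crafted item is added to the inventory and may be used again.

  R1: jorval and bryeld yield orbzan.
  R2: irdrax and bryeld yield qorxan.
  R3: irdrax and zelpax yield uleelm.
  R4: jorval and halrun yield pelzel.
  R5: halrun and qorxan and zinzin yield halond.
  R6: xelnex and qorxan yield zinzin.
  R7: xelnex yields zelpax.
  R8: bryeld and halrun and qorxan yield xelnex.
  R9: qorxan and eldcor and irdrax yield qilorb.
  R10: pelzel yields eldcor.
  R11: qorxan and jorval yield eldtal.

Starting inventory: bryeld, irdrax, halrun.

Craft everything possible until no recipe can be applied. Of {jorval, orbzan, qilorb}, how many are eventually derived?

No rule produces jorval, and it is not given.
orbzan would need jorval and bryeld (R1), but jorval is never obtained.
qilorb would need qorxan, eldcor, and irdrax (R9), but eldcor is never obtained.
None of the 3 are reached.

0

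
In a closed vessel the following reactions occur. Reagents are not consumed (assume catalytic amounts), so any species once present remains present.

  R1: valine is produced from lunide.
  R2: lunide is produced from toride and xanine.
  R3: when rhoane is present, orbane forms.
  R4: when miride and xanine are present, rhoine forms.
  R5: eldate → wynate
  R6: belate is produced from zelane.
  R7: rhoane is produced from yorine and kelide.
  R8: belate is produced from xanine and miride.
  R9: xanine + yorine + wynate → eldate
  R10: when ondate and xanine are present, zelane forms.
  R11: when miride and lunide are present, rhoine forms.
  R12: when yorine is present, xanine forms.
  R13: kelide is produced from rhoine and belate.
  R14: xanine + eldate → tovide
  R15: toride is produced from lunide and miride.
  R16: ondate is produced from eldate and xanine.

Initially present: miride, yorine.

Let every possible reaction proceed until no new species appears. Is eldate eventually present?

No

eldate would need xanine, yorine, and wynate (R9), but wynate never forms.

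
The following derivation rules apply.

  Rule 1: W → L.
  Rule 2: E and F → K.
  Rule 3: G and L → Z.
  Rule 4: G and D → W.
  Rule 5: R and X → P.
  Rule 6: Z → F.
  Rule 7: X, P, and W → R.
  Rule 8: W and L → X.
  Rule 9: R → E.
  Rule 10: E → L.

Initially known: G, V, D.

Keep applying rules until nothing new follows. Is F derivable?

Yes

G and D hold, so W follows (Rule 4).
From W, Rule 1 gives L.
From G and L, Rule 3 gives Z.
Z holds, so F follows (Rule 6).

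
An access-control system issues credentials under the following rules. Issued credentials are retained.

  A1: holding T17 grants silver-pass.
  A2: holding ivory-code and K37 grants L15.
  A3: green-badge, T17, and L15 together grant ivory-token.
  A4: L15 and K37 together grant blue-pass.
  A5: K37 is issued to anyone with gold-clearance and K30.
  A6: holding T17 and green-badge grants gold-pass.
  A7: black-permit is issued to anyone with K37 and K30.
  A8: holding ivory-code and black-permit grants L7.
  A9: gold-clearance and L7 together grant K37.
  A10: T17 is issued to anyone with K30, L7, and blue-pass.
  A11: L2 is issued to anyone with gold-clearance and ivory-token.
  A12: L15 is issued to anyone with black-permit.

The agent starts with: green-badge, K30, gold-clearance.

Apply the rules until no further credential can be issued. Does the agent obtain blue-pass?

Holding gold-clearance and K30 grants K37 (A5).
Holding K37 and K30 grants black-permit (A7).
Holding black-permit grants L15 (A12).
Holding L15 and K37 grants blue-pass (A4).

Yes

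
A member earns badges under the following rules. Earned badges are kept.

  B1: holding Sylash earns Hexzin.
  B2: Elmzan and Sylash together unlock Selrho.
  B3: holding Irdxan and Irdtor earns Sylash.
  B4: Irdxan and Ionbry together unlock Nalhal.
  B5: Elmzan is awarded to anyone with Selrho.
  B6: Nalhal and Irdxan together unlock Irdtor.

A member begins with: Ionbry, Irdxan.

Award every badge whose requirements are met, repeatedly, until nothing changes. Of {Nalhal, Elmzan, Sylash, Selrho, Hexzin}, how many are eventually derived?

With Irdxan and Ionbry, Nalhal is earned (B4).
With Nalhal and Irdxan, Irdtor is earned (B6).
With Irdxan and Irdtor, Sylash is earned (B3).
With Sylash, Hexzin is earned (B1).
Nalhal: reached.
Elmzan would need Selrho (B5), but Selrho is never earned.
Sylash: reached.
Selrho would need Elmzan and Sylash (B2), but Elmzan is never earned.
Hexzin: reached.
Reached: Nalhal, Sylash, and Hexzin — 3 of the 5.

3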